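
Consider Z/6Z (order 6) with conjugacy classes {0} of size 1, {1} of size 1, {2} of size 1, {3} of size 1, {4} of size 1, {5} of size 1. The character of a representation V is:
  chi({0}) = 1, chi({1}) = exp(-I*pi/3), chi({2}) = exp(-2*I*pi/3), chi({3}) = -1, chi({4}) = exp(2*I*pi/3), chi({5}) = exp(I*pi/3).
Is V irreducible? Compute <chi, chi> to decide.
Irreducible: <chi, chi> = 1.

Why: <chi, chi> = (1/|G|) sum_C |C| * |chi(C)|^2 = (1/6)[1*|1|^2 + 1*|exp(-I*pi/3)|^2 + 1*|exp(-2*I*pi/3)|^2 + 1*|-1|^2 + 1*|exp(2*I*pi/3)|^2 + 1*|exp(I*pi/3)|^2]
  = (1/6)[(1) + (1) + (1) + (1) + (1) + (1)] = 6/6 = 1.
(Exp terms are combined using exp(i*s)*conj(exp(i*t)) = exp(i*(s-t)), and sums of them are collapsed using the identity that for every m > 1 the m distinct m-th roots of unity sum to 0, e.g. 1 + exp(2*I*pi/3) + exp(-2*I*pi/3) = 0.)
A character is irreducible iff <chi, chi> = 1, so this representation is irreducible.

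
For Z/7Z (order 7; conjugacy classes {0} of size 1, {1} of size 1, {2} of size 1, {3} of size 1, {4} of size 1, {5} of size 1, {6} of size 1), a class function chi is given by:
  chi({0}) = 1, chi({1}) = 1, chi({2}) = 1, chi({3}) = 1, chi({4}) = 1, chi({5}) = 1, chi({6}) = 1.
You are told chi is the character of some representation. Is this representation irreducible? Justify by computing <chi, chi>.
Irreducible: <chi, chi> = 1.

Details: <chi, chi> = (1/|G|) sum_C |C| * |chi(C)|^2 = (1/7)[1*|1|^2 + 1*|1|^2 + 1*|1|^2 + 1*|1|^2 + 1*|1|^2 + 1*|1|^2 + 1*|1|^2]
  = (1/7)[(1) + (1) + (1) + (1) + (1) + (1) + (1)] = 7/7 = 1.
(Exp terms are combined using exp(i*s)*conj(exp(i*t)) = exp(i*(s-t)), and sums of them are collapsed using the identity that for every m > 1 the m distinct m-th roots of unity sum to 0, e.g. 1 + exp(2*I*pi/3) + exp(-2*I*pi/3) = 0.)
A character is irreducible iff <chi, chi> = 1, so this representation is irreducible.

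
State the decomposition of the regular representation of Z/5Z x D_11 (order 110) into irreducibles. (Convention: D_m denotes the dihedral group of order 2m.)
Each irreducible V_i of dimension d_i appears with multiplicity d_i, i.e. rho_reg = (direct sum over all irreducibles V_i) d_i V_i. The irreducible dimensions for Z/5Z x D_11 are 1, 1, 1, 1, 1, 1, 1, 1, 1, 1, 2, 2, 2, 2, 2, 2, 2, 2, 2, 2, 2, 2, 2, 2, 2, 2, 2, 2, 2, 2, 2, 2, 2, 2, 2: 10 irreducibles of dimension 1, each with multiplicity 1; 25 irreducibles of dimension 2, each with multiplicity 2. Total dimension 10*1*1 + 25*2*2 = 110 = |G|.

Details: General theorem: in the regular representation of a finite group G, each irreducible appears with multiplicity equal to its dimension. Check: dim(rho_reg) = sum d_i^2 = 1 + 1 + 1 + 1 + 1 + 1 + 1 + 1 + 1 + 1 + 4 + 4 + 4 + 4 + 4 + 4 + 4 + 4 + 4 + 4 + 4 + 4 + 4 + 4 + 4 + 4 + 4 + 4 + 4 + 4 + 4 + 4 + 4 + 4 + 4 = 110 = |G|.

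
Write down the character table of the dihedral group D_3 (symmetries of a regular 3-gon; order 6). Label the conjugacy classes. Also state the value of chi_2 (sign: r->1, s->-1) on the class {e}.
Conjugacy classes: {e} of size 1, {r^1, r^2} of size 2, {s, sr, ..., sr^2} of size 3.
Character table:
  irrep \ class              {e} (size 1)  {r^1, r^2} (size 2)  {s, sr, ..., sr^2} (size 3)
  chi_1 (triv)               1             1                    1                          
  chi_2 (sign: r->1, s->-1)  1             1                    -1                         
  chi_3 (2d, j=1)            2             -1                   0                          

Spot check: chi_2 (sign: r->1, s->-1) on {e} = 1.

Details: D_3 has order 2*3 = 6 with 3 conjugacy classes, hence 3 irreducibles. Sum of squared dims 1 + 1 + 4 = 6 = |G|. Linear characters come from the abelianisation; the 2-dimensional irreps have character r^k -> 2*cos(2*pi*j*k/3), reflections -> 0.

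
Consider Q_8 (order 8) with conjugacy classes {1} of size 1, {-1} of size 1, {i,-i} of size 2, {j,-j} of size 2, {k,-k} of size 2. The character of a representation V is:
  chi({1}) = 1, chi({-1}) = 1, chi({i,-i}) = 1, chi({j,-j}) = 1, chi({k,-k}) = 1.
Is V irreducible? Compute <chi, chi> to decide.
Irreducible: <chi, chi> = 1.

Argument: <chi, chi> = (1/|G|) sum_C |C| * |chi(C)|^2 = (1/8)[1*|1|^2 + 1*|1|^2 + 2*|1|^2 + 2*|1|^2 + 2*|1|^2]
  = (1/8)[(1) + (1) + (2) + (2) + (2)] = 8/8 = 1.
A character is irreducible iff <chi, chi> = 1, so this representation is irreducible.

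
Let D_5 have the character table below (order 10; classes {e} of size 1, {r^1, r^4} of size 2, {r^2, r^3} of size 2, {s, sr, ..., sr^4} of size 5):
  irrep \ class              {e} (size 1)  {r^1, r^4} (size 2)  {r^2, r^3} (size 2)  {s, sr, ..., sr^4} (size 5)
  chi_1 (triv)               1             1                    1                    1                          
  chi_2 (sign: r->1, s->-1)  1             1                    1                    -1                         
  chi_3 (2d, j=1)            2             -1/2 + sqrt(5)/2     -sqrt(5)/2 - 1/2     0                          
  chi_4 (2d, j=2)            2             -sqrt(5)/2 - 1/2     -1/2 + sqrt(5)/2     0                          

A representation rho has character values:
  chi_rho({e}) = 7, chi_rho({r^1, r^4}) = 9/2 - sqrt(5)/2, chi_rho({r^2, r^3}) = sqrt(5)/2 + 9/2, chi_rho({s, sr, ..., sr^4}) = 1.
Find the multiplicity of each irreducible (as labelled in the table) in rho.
Multiplicities: chi_1: 3, chi_2: 2, chi_3: 0, chi_4: 1.

Proof sketch: Use <chi_rho, chi> = (1/|G|) sum_C |C| * chi_rho(C) * conj(chi(C)) with |G| = 10 for each irreducible chi in the table:
  <chi_rho, chi_1> = (1/10)[1*(7)*conj(1) + 2*(9/2 - sqrt(5)/2)*conj(1) + 2*(sqrt(5)/2 + 9/2)*conj(1) + 5*(1)*conj(1)]
      = (1/10)[(7) + (9 - sqrt(5)) + (sqrt(5) + 9) + (5)] = 30/10 = 3
  <chi_rho, chi_2> = (1/10)[1*(7)*conj(1) + 2*(9/2 - sqrt(5)/2)*conj(1) + 2*(sqrt(5)/2 + 9/2)*conj(1) + 5*(1)*conj(-1)]
      = (1/10)[(7) + (9 - sqrt(5)) + (sqrt(5) + 9) + (-5)] = 20/10 = 2
  <chi_rho, chi_3> = (1/10)[1*(7)*conj(2) + 2*(9/2 - sqrt(5)/2)*conj(-1/2 + sqrt(5)/2) + 2*(sqrt(5)/2 + 9/2)*conj(-sqrt(5)/2 - 1/2) + 5*(1)*conj(0)]
      = (1/10)[(14) + (-7 + 5*sqrt(5)) + (-5*sqrt(5) - 7) + (0)] = 0/10 = 0
  <chi_rho, chi_4> = (1/10)[1*(7)*conj(2) + 2*(9/2 - sqrt(5)/2)*conj(-sqrt(5)/2 - 1/2) + 2*(sqrt(5)/2 + 9/2)*conj(-1/2 + sqrt(5)/2) + 5*(1)*conj(0)]
      = (1/10)[(14) + (-4*sqrt(5) - 2) + (-2 + 4*sqrt(5)) + (0)] = 10/10 = 1
Dimension check: dim(rho) = sum (mult * dim) = 3*1 + 2*1 + 0*2 + 1*2 = 7 = chi_rho(e) = 7.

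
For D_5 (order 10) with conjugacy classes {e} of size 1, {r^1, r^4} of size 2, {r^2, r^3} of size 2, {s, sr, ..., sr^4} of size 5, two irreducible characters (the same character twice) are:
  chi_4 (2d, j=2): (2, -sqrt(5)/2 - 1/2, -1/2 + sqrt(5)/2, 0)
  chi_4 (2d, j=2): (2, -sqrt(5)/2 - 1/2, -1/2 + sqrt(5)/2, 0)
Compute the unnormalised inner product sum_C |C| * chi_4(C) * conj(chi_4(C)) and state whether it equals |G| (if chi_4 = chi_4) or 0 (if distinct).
Sum = 10 = |G| = 10; so <chi_4, chi_4> = 1 (norm-1 confirms irreducibility).

Working: Compute term by term over conjugacy classes (|C| * chi_4(C) * conj(chi_4(C))):
  1*(2)*conj(2) + 2*(-sqrt(5)/2 - 1/2)*conj(-sqrt(5)/2 - 1/2) + 2*(-1/2 + sqrt(5)/2)*conj(-1/2 + sqrt(5)/2) + 5*(0)*conj(0)
  = (4) + (sqrt(5) + 3) + (3 - sqrt(5)) + (0)
  = 10.
Dividing by |G| = 10 gives 10/10 = 1, matching the row-orthogonality relation <chi_4, chi_4> = [chi_4 = chi_4].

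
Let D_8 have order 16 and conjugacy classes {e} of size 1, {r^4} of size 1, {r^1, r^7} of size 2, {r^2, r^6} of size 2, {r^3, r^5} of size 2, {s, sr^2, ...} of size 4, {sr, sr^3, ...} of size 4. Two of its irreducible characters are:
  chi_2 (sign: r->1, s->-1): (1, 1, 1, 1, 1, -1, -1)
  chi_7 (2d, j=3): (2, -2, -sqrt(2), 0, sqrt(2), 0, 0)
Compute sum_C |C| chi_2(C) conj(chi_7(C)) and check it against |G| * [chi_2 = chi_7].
Sum = 0; so <chi_2, chi_7> = 0 (distinct irreducibles are orthogonal).

Reasoning: Compute term by term over conjugacy classes (|C| * chi_2(C) * conj(chi_7(C))):
  1*(1)*conj(2) + 1*(1)*conj(-2) + 2*(1)*conj(-sqrt(2)) + 2*(1)*conj(0) + 2*(1)*conj(sqrt(2)) + 4*(-1)*conj(0) + 4*(-1)*conj(0)
  = (2) + (-2) + (-2*sqrt(2)) + (0) + (2*sqrt(2)) + (0) + (0)
  = 0.
Dividing by |G| = 16 gives 0/16 = 0, matching the row-orthogonality relation <chi_2, chi_7> = [chi_2 = chi_7].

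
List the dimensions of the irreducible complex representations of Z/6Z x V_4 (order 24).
Dimensions: 1, 1, 1, 1, 1, 1, 1, 1, 1, 1, 1, 1, 1, 1, 1, 1, 1, 1, 1, 1, 1, 1, 1, 1

Justification: There are 24 irreducibles (= number of conjugacy classes). Their dimensions d_i satisfy sum d_i^2 = |G| = 24: 1 + 1 + 1 + 1 + 1 + 1 + 1 + 1 + 1 + 1 + 1 + 1 + 1 + 1 + 1 + 1 + 1 + 1 + 1 + 1 + 1 + 1 + 1 + 1 = 24. (For the product with Z/6Z: each of the 6 1-dim characters of Z/6Z tensors with each irrep of V_4, giving 6 copies of each V_4-dimension.)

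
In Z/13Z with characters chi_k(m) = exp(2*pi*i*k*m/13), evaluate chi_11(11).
chi_11(11) = zeta_13^121 = exp(8*I*pi/13)

Argument: chi_11(11) = zeta_13^(11*11) = zeta_13^121. Since zeta_13^13 = 1, this equals zeta_13^4 = exp(2*pi*i*4/13) = exp(8*I*pi/13).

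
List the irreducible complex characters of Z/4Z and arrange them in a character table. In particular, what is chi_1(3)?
Character table of Z/4Z (irreps indexed chi_0,...,chi_3 with chi_k(m) = zeta_4^(k*m), zeta_4 = exp(2*pi*i/4)):
  irrep \ class  {0} (size 1)  {1} (size 1)  {2} (size 1)  {3} (size 1)
  chi_0          1             1             1             1           
  chi_1          1             I             -1            -I          
  chi_2          1             -1            1             -1          
  chi_3          1             -I            -1            I           

Spot check: chi_1(3) = zeta_4^(1*3) = zeta_4^3 = -I.

Proof sketch: Z/4Z is abelian, so all 4 irreducible complex representations are 1-dimensional. They are given by chi_k(m) = zeta_4^(k*m) for k = 0,...,3. Row orthogonality: sum_m chi_k(m) conj(chi_l(m)) = 4 * [k = l].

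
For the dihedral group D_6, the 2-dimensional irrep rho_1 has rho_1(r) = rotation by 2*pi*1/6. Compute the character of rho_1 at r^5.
chi_{rho_1}(r^5) = 2*cos(2*pi*1*5/6) = 1

Reasoning: rho_1(r^5) is rotation by angle 2*pi*1*5/6, whose trace is 2*cos(2*pi*1*5/6) = 1.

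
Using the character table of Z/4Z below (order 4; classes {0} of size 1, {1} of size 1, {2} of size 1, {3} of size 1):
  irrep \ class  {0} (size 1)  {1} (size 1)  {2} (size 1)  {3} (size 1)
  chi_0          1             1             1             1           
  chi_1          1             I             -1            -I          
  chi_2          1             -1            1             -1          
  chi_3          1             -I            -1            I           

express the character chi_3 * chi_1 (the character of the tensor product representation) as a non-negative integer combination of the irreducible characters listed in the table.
chi_3 tensor chi_1 = chi_0 (all other irreducibles have multiplicity 0).

Working: The character of a tensor product is the pointwise product (chi_3 * chi_1)(C) = chi_3(C) * chi_1(C):
  {0}: (1)*(1), {1}: (-I)*(I), {2}: (-1)*(-1), {3}: (I)*(-I)
so (chi_3 * chi_1) takes values
  {0} -> 1, {1} -> 1, {2} -> 1, {3} -> 1.
Now take the inner product of this character with each irreducible chi from the table, <chi_3*chi_1, chi> = (1/4) sum_C |C| (chi_3*chi_1)(C) conj(chi(C)):
  <chi_3*chi_1, chi_0> = (1/4)[1*(1)*conj(1) + 1*(1)*conj(1) + 1*(1)*conj(1) + 1*(1)*conj(1)]
      = (1/4)[(1) + (1) + (1) + (1)] = 4/4 = 1
  <chi_3*chi_1, chi_1> = (1/4)[1*(1)*conj(1) + 1*(1)*conj(I) + 1*(1)*conj(-1) + 1*(1)*conj(-I)]
      = (1/4)[(1) + (-I) + (-1) + (I)] = 0/4 = 0
  <chi_3*chi_1, chi_2> = (1/4)[1*(1)*conj(1) + 1*(1)*conj(-1) + 1*(1)*conj(1) + 1*(1)*conj(-1)]
      = (1/4)[(1) + (-1) + (1) + (-1)] = 0/4 = 0
  <chi_3*chi_1, chi_3> = (1/4)[1*(1)*conj(1) + 1*(1)*conj(-I) + 1*(1)*conj(-1) + 1*(1)*conj(I)]
      = (1/4)[(1) + (I) + (-1) + (-I)] = 0/4 = 0
(Exp terms are combined using exp(i*s)*conj(exp(i*t)) = exp(i*(s-t)), and sums of them are collapsed using the identity that for every m > 1 the m distinct m-th roots of unity sum to 0, e.g. 1 + exp(2*I*pi/3) + exp(-2*I*pi/3) = 0.)
Hence the multiplicities are chi_0: 1. Dimension check: dim(chi_3)*dim(chi_1) = 1*1 = 1 and sum (mult * dim) = 1*1 = 1.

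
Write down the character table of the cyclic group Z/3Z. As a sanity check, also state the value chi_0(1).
Character table of Z/3Z (irreps indexed chi_0,...,chi_2 with chi_k(m) = zeta_3^(k*m), zeta_3 = exp(2*pi*i/3)):
  irrep \ class  {0} (size 1)  {1} (size 1)    {2} (size 1)  
  chi_0          1             1               1             
  chi_1          1             exp(2*I*pi/3)   exp(-2*I*pi/3)
  chi_2          1             exp(-2*I*pi/3)  exp(2*I*pi/3) 

Spot check: chi_0(1) = zeta_3^(0*1) = zeta_3^0 = 1.

Working: Z/3Z is abelian, so all 3 irreducible complex representations are 1-dimensional. They are given by chi_k(m) = zeta_3^(k*m) for k = 0,...,2. Row orthogonality: sum_m chi_k(m) conj(chi_l(m)) = 3 * [k = l].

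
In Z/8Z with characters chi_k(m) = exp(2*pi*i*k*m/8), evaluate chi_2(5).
chi_2(5) = zeta_8^10 = I

Explanation: chi_2(5) = zeta_8^(2*5) = zeta_8^10. Since zeta_8^8 = 1, this equals zeta_8^2 = exp(2*pi*i*2/8) = I.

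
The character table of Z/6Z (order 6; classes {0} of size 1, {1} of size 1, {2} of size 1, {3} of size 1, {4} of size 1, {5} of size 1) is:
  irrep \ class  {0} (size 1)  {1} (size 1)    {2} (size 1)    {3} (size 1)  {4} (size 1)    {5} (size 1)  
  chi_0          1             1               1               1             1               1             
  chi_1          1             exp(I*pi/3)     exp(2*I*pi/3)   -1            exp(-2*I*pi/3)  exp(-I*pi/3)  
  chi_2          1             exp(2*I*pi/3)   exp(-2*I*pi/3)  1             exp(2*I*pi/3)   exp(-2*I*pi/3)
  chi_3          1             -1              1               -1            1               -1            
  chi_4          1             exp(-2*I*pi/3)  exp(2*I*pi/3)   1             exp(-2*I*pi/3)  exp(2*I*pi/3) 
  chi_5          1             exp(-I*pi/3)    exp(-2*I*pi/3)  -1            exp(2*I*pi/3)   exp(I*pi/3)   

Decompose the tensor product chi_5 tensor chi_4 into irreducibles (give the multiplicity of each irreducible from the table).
chi_5 tensor chi_4 = chi_3 (all other irreducibles have multiplicity 0).

Solution. The character of a tensor product is the pointwise product (chi_5 * chi_4)(C) = chi_5(C) * chi_4(C):
  {0}: (1)*(1), {1}: (exp(-I*pi/3))*(exp(-2*I*pi/3)), {2}: (exp(-2*I*pi/3))*(exp(2*I*pi/3)), {3}: (-1)*(1), {4}: (exp(2*I*pi/3))*(exp(-2*I*pi/3)), {5}: (exp(I*pi/3))*(exp(2*I*pi/3))
so (chi_5 * chi_4) takes values
  {0} -> 1, {1} -> -1, {2} -> 1, {3} -> -1, {4} -> 1, {5} -> -1.
Now take the inner product of this character with each irreducible chi from the table, <chi_5*chi_4, chi> = (1/6) sum_C |C| (chi_5*chi_4)(C) conj(chi(C)):
  <chi_5*chi_4, chi_0> = (1/6)[1*(1)*conj(1) + 1*(-1)*conj(1) + 1*(1)*conj(1) + 1*(-1)*conj(1) + 1*(1)*conj(1) + 1*(-1)*conj(1)]
      = (1/6)[(1) + (-1) + (1) + (-1) + (1) + (-1)] = 0/6 = 0
  <chi_5*chi_4, chi_1> = (1/6)[1*(1)*conj(1) + 1*(-1)*conj(exp(I*pi/3)) + 1*(1)*conj(exp(2*I*pi/3)) + 1*(-1)*conj(-1) + 1*(1)*conj(exp(-2*I*pi/3)) + 1*(-1)*conj(exp(-I*pi/3))]
      = (1/6)[(1) + (-exp(-I*pi/3)) + (exp(-2*I*pi/3)) + (1) + (exp(2*I*pi/3)) + (-exp(I*pi/3))] = 0/6 = 0
  <chi_5*chi_4, chi_2> = (1/6)[1*(1)*conj(1) + 1*(-1)*conj(exp(2*I*pi/3)) + 1*(1)*conj(exp(-2*I*pi/3)) + 1*(-1)*conj(1) + 1*(1)*conj(exp(2*I*pi/3)) + 1*(-1)*conj(exp(-2*I*pi/3))]
      = (1/6)[(1) + (-exp(-2*I*pi/3)) + (exp(2*I*pi/3)) + (-1) + (exp(-2*I*pi/3)) + (-exp(2*I*pi/3))] = 0/6 = 0
  <chi_5*chi_4, chi_3> = (1/6)[1*(1)*conj(1) + 1*(-1)*conj(-1) + 1*(1)*conj(1) + 1*(-1)*conj(-1) + 1*(1)*conj(1) + 1*(-1)*conj(-1)]
      = (1/6)[(1) + (1) + (1) + (1) + (1) + (1)] = 6/6 = 1
  <chi_5*chi_4, chi_4> = (1/6)[1*(1)*conj(1) + 1*(-1)*conj(exp(-2*I*pi/3)) + 1*(1)*conj(exp(2*I*pi/3)) + 1*(-1)*conj(1) + 1*(1)*conj(exp(-2*I*pi/3)) + 1*(-1)*conj(exp(2*I*pi/3))]
      = (1/6)[(1) + (-exp(2*I*pi/3)) + (exp(-2*I*pi/3)) + (-1) + (exp(2*I*pi/3)) + (-exp(-2*I*pi/3))] = 0/6 = 0
  <chi_5*chi_4, chi_5> = (1/6)[1*(1)*conj(1) + 1*(-1)*conj(exp(-I*pi/3)) + 1*(1)*conj(exp(-2*I*pi/3)) + 1*(-1)*conj(-1) + 1*(1)*conj(exp(2*I*pi/3)) + 1*(-1)*conj(exp(I*pi/3))]
      = (1/6)[(1) + (-exp(I*pi/3)) + (exp(2*I*pi/3)) + (1) + (exp(-2*I*pi/3)) + (-exp(-I*pi/3))] = 0/6 = 0
(Exp terms are combined using exp(i*s)*conj(exp(i*t)) = exp(i*(s-t)), and sums of them are collapsed using the identity that for every m > 1 the m distinct m-th roots of unity sum to 0, e.g. 1 + exp(2*I*pi/3) + exp(-2*I*pi/3) = 0.)
Hence the multiplicities are chi_3: 1. Dimension check: dim(chi_5)*dim(chi_4) = 1*1 = 1 and sum (mult * dim) = 1*1 = 1.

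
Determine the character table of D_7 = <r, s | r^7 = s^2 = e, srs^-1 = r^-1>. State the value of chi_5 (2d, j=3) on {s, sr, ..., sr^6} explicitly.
Conjugacy classes: {e} of size 1, {r^1, r^6} of size 2, {r^2, r^5} of size 2, {r^3, r^4} of size 2, {s, sr, ..., sr^6} of size 7.
Character table:
  irrep \ class              {e} (size 1)  {r^1, r^6} (size 2)  {r^2, r^5} (size 2)  {r^3, r^4} (size 2)  {s, sr, ..., sr^6} (size 7)
  chi_1 (triv)               1             1                    1                    1                    1                          
  chi_2 (sign: r->1, s->-1)  1             1                    1                    1                    -1                         
  chi_3 (2d, j=1)            2             2*cos(2*pi/7)        -2*cos(3*pi/7)       -2*cos(pi/7)         0                          
  chi_4 (2d, j=2)            2             -2*cos(3*pi/7)       -2*cos(pi/7)         2*cos(2*pi/7)        0                          
  chi_5 (2d, j=3)            2             -2*cos(pi/7)         2*cos(2*pi/7)        -2*cos(3*pi/7)       0                          

Spot check: chi_5 (2d, j=3) on {s, sr, ..., sr^6} = 0.

Why: D_7 has order 2*7 = 14 with 5 conjugacy classes, hence 5 irreducibles. Sum of squared dims 1 + 1 + 4 + 4 + 4 = 14 = |G|. Linear characters come from the abelianisation; the 2-dimensional irreps have character r^k -> 2*cos(2*pi*j*k/7), reflections -> 0.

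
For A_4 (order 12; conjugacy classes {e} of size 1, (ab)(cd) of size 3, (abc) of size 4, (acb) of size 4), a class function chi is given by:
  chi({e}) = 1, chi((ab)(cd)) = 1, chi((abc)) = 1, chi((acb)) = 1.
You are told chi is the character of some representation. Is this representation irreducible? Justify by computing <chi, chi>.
Irreducible: <chi, chi> = 1.

Justification: <chi, chi> = (1/|G|) sum_C |C| * |chi(C)|^2 = (1/12)[1*|1|^2 + 3*|1|^2 + 4*|1|^2 + 4*|1|^2]
  = (1/12)[(1) + (3) + (4) + (4)] = 12/12 = 1.
(Exp terms are combined using exp(i*s)*conj(exp(i*t)) = exp(i*(s-t)), and sums of them are collapsed using the identity that for every m > 1 the m distinct m-th roots of unity sum to 0, e.g. 1 + exp(2*I*pi/3) + exp(-2*I*pi/3) = 0.)
A character is irreducible iff <chi, chi> = 1, so this representation is irreducible.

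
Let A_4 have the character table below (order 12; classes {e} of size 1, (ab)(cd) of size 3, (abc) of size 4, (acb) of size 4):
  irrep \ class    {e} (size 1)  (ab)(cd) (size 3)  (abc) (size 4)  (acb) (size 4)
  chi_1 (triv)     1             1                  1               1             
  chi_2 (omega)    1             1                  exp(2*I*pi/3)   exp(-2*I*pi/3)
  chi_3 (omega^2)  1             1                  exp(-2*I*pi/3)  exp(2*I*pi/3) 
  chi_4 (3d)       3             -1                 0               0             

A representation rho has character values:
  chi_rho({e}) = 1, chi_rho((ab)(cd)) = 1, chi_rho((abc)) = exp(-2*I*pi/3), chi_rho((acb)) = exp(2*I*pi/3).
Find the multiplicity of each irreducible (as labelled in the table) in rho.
Multiplicities: chi_1: 0, chi_2: 0, chi_3: 1, chi_4: 0.

Use <chi_rho, chi> = (1/|G|) sum_C |C| * chi_rho(C) * conj(chi(C)) with |G| = 12 for each irreducible chi in the table:
  <chi_rho, chi_1> = (1/12)[1*(1)*conj(1) + 3*(1)*conj(1) + 4*(exp(-2*I*pi/3))*conj(1) + 4*(exp(2*I*pi/3))*conj(1)]
      = (1/12)[(1) + (3) + (4*exp(-2*I*pi/3)) + (4*exp(2*I*pi/3))] = 0/12 = 0
  <chi_rho, chi_2> = (1/12)[1*(1)*conj(1) + 3*(1)*conj(1) + 4*(exp(-2*I*pi/3))*conj(exp(2*I*pi/3)) + 4*(exp(2*I*pi/3))*conj(exp(-2*I*pi/3))]
      = (1/12)[(1) + (3) + (4*exp(2*I*pi/3)) + (4*exp(-2*I*pi/3))] = 0/12 = 0
  <chi_rho, chi_3> = (1/12)[1*(1)*conj(1) + 3*(1)*conj(1) + 4*(exp(-2*I*pi/3))*conj(exp(-2*I*pi/3)) + 4*(exp(2*I*pi/3))*conj(exp(2*I*pi/3))]
      = (1/12)[(1) + (3) + (4) + (4)] = 12/12 = 1
  <chi_rho, chi_4> = (1/12)[1*(1)*conj(3) + 3*(1)*conj(-1) + 4*(exp(-2*I*pi/3))*conj(0) + 4*(exp(2*I*pi/3))*conj(0)]
      = (1/12)[(3) + (-3) + (0) + (0)] = 0/12 = 0
(Exp terms are combined using exp(i*s)*conj(exp(i*t)) = exp(i*(s-t)), and sums of them are collapsed using the identity that for every m > 1 the m distinct m-th roots of unity sum to 0, e.g. 1 + exp(2*I*pi/3) + exp(-2*I*pi/3) = 0.)
Dimension check: dim(rho) = sum (mult * dim) = 0*1 + 0*1 + 1*1 + 0*3 = 1 = chi_rho(e) = 1.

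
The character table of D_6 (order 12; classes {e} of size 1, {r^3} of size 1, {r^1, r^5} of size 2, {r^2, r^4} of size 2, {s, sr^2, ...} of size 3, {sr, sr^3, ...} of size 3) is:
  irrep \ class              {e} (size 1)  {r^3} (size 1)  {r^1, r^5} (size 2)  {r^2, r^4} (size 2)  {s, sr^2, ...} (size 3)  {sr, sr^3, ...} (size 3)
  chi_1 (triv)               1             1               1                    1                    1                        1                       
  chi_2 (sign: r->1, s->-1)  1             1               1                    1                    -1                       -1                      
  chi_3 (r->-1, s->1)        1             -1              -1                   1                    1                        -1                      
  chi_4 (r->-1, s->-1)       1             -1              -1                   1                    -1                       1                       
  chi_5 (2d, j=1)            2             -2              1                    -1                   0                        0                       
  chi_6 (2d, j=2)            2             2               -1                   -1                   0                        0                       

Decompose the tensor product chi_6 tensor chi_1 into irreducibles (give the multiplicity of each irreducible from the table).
chi_6 tensor chi_1 = chi_6 (all other irreducibles have multiplicity 0).

Working: The character of a tensor product is the pointwise product (chi_6 * chi_1)(C) = chi_6(C) * chi_1(C):
  {e}: (2)*(1), {r^3}: (2)*(1), {r^1, r^5}: (-1)*(1), {r^2, r^4}: (-1)*(1), {s, sr^2, ...}: (0)*(1), {sr, sr^3, ...}: (0)*(1)
so (chi_6 * chi_1) takes values
  {e} -> 2, {r^3} -> 2, {r^1, r^5} -> -1, {r^2, r^4} -> -1, {s, sr^2, ...} -> 0, {sr, sr^3, ...} -> 0.
Now take the inner product of this character with each irreducible chi from the table, <chi_6*chi_1, chi> = (1/12) sum_C |C| (chi_6*chi_1)(C) conj(chi(C)):
  <chi_6*chi_1, chi_1> = (1/12)[1*(2)*conj(1) + 1*(2)*conj(1) + 2*(-1)*conj(1) + 2*(-1)*conj(1) + 3*(0)*conj(1) + 3*(0)*conj(1)]
      = (1/12)[(2) + (2) + (-2) + (-2) + (0) + (0)] = 0/12 = 0
  <chi_6*chi_1, chi_2> = (1/12)[1*(2)*conj(1) + 1*(2)*conj(1) + 2*(-1)*conj(1) + 2*(-1)*conj(1) + 3*(0)*conj(-1) + 3*(0)*conj(-1)]
      = (1/12)[(2) + (2) + (-2) + (-2) + (0) + (0)] = 0/12 = 0
  <chi_6*chi_1, chi_3> = (1/12)[1*(2)*conj(1) + 1*(2)*conj(-1) + 2*(-1)*conj(-1) + 2*(-1)*conj(1) + 3*(0)*conj(1) + 3*(0)*conj(-1)]
      = (1/12)[(2) + (-2) + (2) + (-2) + (0) + (0)] = 0/12 = 0
  <chi_6*chi_1, chi_4> = (1/12)[1*(2)*conj(1) + 1*(2)*conj(-1) + 2*(-1)*conj(-1) + 2*(-1)*conj(1) + 3*(0)*conj(-1) + 3*(0)*conj(1)]
      = (1/12)[(2) + (-2) + (2) + (-2) + (0) + (0)] = 0/12 = 0
  <chi_6*chi_1, chi_5> = (1/12)[1*(2)*conj(2) + 1*(2)*conj(-2) + 2*(-1)*conj(1) + 2*(-1)*conj(-1) + 3*(0)*conj(0) + 3*(0)*conj(0)]
      = (1/12)[(4) + (-4) + (-2) + (2) + (0) + (0)] = 0/12 = 0
  <chi_6*chi_1, chi_6> = (1/12)[1*(2)*conj(2) + 1*(2)*conj(2) + 2*(-1)*conj(-1) + 2*(-1)*conj(-1) + 3*(0)*conj(0) + 3*(0)*conj(0)]
      = (1/12)[(4) + (4) + (2) + (2) + (0) + (0)] = 12/12 = 1
Hence the multiplicities are chi_6: 1. Dimension check: dim(chi_6)*dim(chi_1) = 2*1 = 2 and sum (mult * dim) = 1*2 = 2.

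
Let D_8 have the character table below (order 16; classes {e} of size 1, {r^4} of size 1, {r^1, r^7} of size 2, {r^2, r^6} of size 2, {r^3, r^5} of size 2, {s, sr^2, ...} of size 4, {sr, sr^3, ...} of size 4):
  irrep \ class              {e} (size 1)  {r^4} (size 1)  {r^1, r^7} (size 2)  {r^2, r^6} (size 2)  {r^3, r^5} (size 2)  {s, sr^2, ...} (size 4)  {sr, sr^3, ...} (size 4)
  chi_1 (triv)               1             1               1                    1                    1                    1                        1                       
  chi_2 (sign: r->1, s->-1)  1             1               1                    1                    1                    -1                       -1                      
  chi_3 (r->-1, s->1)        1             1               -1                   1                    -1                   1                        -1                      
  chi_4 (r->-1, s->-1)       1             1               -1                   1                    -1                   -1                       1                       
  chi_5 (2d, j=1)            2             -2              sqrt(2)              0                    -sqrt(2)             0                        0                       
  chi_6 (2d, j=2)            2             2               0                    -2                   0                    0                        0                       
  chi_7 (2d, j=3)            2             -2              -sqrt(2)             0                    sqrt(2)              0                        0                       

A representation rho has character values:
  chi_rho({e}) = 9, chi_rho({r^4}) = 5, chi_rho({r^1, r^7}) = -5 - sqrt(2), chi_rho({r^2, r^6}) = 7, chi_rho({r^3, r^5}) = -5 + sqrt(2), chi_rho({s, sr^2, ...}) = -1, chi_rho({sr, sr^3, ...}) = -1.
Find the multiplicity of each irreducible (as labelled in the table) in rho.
Multiplicities: chi_1: 0, chi_2: 1, chi_3: 3, chi_4: 3, chi_5: 0, chi_6: 0, chi_7: 1.

Explanation: Use <chi_rho, chi> = (1/|G|) sum_C |C| * chi_rho(C) * conj(chi(C)) with |G| = 16 for each irreducible chi in the table:
  <chi_rho, chi_1> = (1/16)[1*(9)*conj(1) + 1*(5)*conj(1) + 2*(-5 - sqrt(2))*conj(1) + 2*(7)*conj(1) + 2*(-5 + sqrt(2))*conj(1) + 4*(-1)*conj(1) + 4*(-1)*conj(1)]
      = (1/16)[(9) + (5) + (-10 - 2*sqrt(2)) + (14) + (-10 + 2*sqrt(2)) + (-4) + (-4)] = 0/16 = 0
  <chi_rho, chi_2> = (1/16)[1*(9)*conj(1) + 1*(5)*conj(1) + 2*(-5 - sqrt(2))*conj(1) + 2*(7)*conj(1) + 2*(-5 + sqrt(2))*conj(1) + 4*(-1)*conj(-1) + 4*(-1)*conj(-1)]
      = (1/16)[(9) + (5) + (-10 - 2*sqrt(2)) + (14) + (-10 + 2*sqrt(2)) + (4) + (4)] = 16/16 = 1
  <chi_rho, chi_3> = (1/16)[1*(9)*conj(1) + 1*(5)*conj(1) + 2*(-5 - sqrt(2))*conj(-1) + 2*(7)*conj(1) + 2*(-5 + sqrt(2))*conj(-1) + 4*(-1)*conj(1) + 4*(-1)*conj(-1)]
      = (1/16)[(9) + (5) + (2*sqrt(2) + 10) + (14) + (10 - 2*sqrt(2)) + (-4) + (4)] = 48/16 = 3
  <chi_rho, chi_4> = (1/16)[1*(9)*conj(1) + 1*(5)*conj(1) + 2*(-5 - sqrt(2))*conj(-1) + 2*(7)*conj(1) + 2*(-5 + sqrt(2))*conj(-1) + 4*(-1)*conj(-1) + 4*(-1)*conj(1)]
      = (1/16)[(9) + (5) + (2*sqrt(2) + 10) + (14) + (10 - 2*sqrt(2)) + (4) + (-4)] = 48/16 = 3
  <chi_rho, chi_5> = (1/16)[1*(9)*conj(2) + 1*(5)*conj(-2) + 2*(-5 - sqrt(2))*conj(sqrt(2)) + 2*(7)*conj(0) + 2*(-5 + sqrt(2))*conj(-sqrt(2)) + 4*(-1)*conj(0) + 4*(-1)*conj(0)]
      = (1/16)[(18) + (-10) + (-10*sqrt(2) - 4) + (0) + (-4 + 10*sqrt(2)) + (0) + (0)] = 0/16 = 0
  <chi_rho, chi_6> = (1/16)[1*(9)*conj(2) + 1*(5)*conj(2) + 2*(-5 - sqrt(2))*conj(0) + 2*(7)*conj(-2) + 2*(-5 + sqrt(2))*conj(0) + 4*(-1)*conj(0) + 4*(-1)*conj(0)]
      = (1/16)[(18) + (10) + (0) + (-28) + (0) + (0) + (0)] = 0/16 = 0
  <chi_rho, chi_7> = (1/16)[1*(9)*conj(2) + 1*(5)*conj(-2) + 2*(-5 - sqrt(2))*conj(-sqrt(2)) + 2*(7)*conj(0) + 2*(-5 + sqrt(2))*conj(sqrt(2)) + 4*(-1)*conj(0) + 4*(-1)*conj(0)]
      = (1/16)[(18) + (-10) + (4 + 10*sqrt(2)) + (0) + (4 - 10*sqrt(2)) + (0) + (0)] = 16/16 = 1
Dimension check: dim(rho) = sum (mult * dim) = 0*1 + 1*1 + 3*1 + 3*1 + 0*2 + 0*2 + 1*2 = 9 = chi_rho(e) = 9.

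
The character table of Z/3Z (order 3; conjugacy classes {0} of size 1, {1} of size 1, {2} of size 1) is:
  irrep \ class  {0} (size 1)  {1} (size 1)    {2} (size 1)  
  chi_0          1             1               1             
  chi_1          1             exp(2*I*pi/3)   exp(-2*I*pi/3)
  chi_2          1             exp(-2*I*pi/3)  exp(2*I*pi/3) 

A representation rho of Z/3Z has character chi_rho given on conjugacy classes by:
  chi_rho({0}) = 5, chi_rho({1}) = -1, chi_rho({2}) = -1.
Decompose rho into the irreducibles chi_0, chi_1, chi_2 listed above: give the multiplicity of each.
Multiplicities: chi_0: 1, chi_1: 2, chi_2: 2.

Working: Use <chi_rho, chi> = (1/|G|) sum_C |C| * chi_rho(C) * conj(chi(C)) with |G| = 3 for each irreducible chi in the table:
  <chi_rho, chi_0> = (1/3)[1*(5)*conj(1) + 1*(-1)*conj(1) + 1*(-1)*conj(1)]
      = (1/3)[(5) + (-1) + (-1)] = 3/3 = 1
  <chi_rho, chi_1> = (1/3)[1*(5)*conj(1) + 1*(-1)*conj(exp(2*I*pi/3)) + 1*(-1)*conj(exp(-2*I*pi/3))]
      = (1/3)[(5) + (2 + exp(-2*I*pi/3) + 2*exp(2*I*pi/3)) + (2 + 2*exp(-2*I*pi/3) + exp(2*I*pi/3))] = 6/3 = 2
  <chi_rho, chi_2> = (1/3)[1*(5)*conj(1) + 1*(-1)*conj(exp(-2*I*pi/3)) + 1*(-1)*conj(exp(2*I*pi/3))]
      = (1/3)[(5) + (2 + 2*exp(-2*I*pi/3) + exp(2*I*pi/3)) + (2 + exp(-2*I*pi/3) + 2*exp(2*I*pi/3))] = 6/3 = 2
(Exp terms are combined using exp(i*s)*conj(exp(i*t)) = exp(i*(s-t)), and sums of them are collapsed using the identity that for every m > 1 the m distinct m-th roots of unity sum to 0, e.g. 1 + exp(2*I*pi/3) + exp(-2*I*pi/3) = 0.)
Dimension check: dim(rho) = sum (mult * dim) = 1*1 + 2*1 + 2*1 = 5 = chi_rho(e) = 5.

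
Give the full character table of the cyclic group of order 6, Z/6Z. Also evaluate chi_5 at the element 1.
Character table of Z/6Z (irreps indexed chi_0,...,chi_5 with chi_k(m) = zeta_6^(k*m), zeta_6 = exp(2*pi*i/6)):
  irrep \ class  {0} (size 1)  {1} (size 1)    {2} (size 1)    {3} (size 1)  {4} (size 1)    {5} (size 1)  
  chi_0          1             1               1               1             1               1             
  chi_1          1             exp(I*pi/3)     exp(2*I*pi/3)   -1            exp(-2*I*pi/3)  exp(-I*pi/3)  
  chi_2          1             exp(2*I*pi/3)   exp(-2*I*pi/3)  1             exp(2*I*pi/3)   exp(-2*I*pi/3)
  chi_3          1             -1              1               -1            1               -1            
  chi_4          1             exp(-2*I*pi/3)  exp(2*I*pi/3)   1             exp(-2*I*pi/3)  exp(2*I*pi/3) 
  chi_5          1             exp(-I*pi/3)    exp(-2*I*pi/3)  -1            exp(2*I*pi/3)   exp(I*pi/3)   

Spot check: chi_5(1) = zeta_6^(5*1) = zeta_6^5 = exp(-I*pi/3).

Explanation: Z/6Z is abelian, so all 6 irreducible complex representations are 1-dimensional. They are given by chi_k(m) = zeta_6^(k*m) for k = 0,...,5. Row orthogonality: sum_m chi_k(m) conj(chi_l(m)) = 6 * [k = l].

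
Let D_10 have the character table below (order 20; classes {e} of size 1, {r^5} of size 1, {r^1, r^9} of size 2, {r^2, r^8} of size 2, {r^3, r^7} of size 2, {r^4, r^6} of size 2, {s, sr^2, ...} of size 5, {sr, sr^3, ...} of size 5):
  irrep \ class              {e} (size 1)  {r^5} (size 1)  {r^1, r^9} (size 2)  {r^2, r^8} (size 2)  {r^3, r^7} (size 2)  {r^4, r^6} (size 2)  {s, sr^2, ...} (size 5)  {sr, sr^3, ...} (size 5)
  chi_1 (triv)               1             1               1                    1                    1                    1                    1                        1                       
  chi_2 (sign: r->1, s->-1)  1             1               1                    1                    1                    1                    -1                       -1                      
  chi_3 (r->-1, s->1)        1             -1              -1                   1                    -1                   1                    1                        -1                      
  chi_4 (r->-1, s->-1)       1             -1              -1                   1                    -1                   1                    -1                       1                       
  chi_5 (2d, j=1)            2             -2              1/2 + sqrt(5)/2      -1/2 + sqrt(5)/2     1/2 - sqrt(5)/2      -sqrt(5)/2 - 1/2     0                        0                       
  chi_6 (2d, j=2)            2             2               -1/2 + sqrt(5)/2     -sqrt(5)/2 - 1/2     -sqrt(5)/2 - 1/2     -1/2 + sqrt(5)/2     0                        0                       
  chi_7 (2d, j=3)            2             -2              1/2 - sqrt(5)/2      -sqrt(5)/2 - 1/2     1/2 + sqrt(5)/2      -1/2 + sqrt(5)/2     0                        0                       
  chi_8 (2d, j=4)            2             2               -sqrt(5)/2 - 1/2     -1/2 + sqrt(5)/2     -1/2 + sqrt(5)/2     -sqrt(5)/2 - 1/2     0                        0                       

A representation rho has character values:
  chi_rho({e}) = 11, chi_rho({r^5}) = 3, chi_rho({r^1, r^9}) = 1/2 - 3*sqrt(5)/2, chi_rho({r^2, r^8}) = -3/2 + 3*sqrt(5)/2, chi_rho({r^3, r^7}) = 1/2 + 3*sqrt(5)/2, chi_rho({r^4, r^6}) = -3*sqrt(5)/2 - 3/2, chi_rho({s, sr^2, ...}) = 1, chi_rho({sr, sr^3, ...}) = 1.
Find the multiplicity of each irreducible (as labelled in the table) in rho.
Multiplicities: chi_1: 1, chi_2: 0, chi_3: 0, chi_4: 0, chi_5: 1, chi_6: 0, chi_7: 1, chi_8: 3.

Why: Use <chi_rho, chi> = (1/|G|) sum_C |C| * chi_rho(C) * conj(chi(C)) with |G| = 20 for each irreducible chi in the table:
  <chi_rho, chi_1> = (1/20)[1*(11)*conj(1) + 1*(3)*conj(1) + 2*(1/2 - 3*sqrt(5)/2)*conj(1) + 2*(-3/2 + 3*sqrt(5)/2)*conj(1) + 2*(1/2 + 3*sqrt(5)/2)*conj(1) + 2*(-3*sqrt(5)/2 - 3/2)*conj(1) + 5*(1)*conj(1) + 5*(1)*conj(1)]
      = (1/20)[(11) + (3) + (1 - 3*sqrt(5)) + (-3 + 3*sqrt(5)) + (1 + 3*sqrt(5)) + (-3*sqrt(5) - 3) + (5) + (5)] = 20/20 = 1
  <chi_rho, chi_2> = (1/20)[1*(11)*conj(1) + 1*(3)*conj(1) + 2*(1/2 - 3*sqrt(5)/2)*conj(1) + 2*(-3/2 + 3*sqrt(5)/2)*conj(1) + 2*(1/2 + 3*sqrt(5)/2)*conj(1) + 2*(-3*sqrt(5)/2 - 3/2)*conj(1) + 5*(1)*conj(-1) + 5*(1)*conj(-1)]
      = (1/20)[(11) + (3) + (1 - 3*sqrt(5)) + (-3 + 3*sqrt(5)) + (1 + 3*sqrt(5)) + (-3*sqrt(5) - 3) + (-5) + (-5)] = 0/20 = 0
  <chi_rho, chi_3> = (1/20)[1*(11)*conj(1) + 1*(3)*conj(-1) + 2*(1/2 - 3*sqrt(5)/2)*conj(-1) + 2*(-3/2 + 3*sqrt(5)/2)*conj(1) + 2*(1/2 + 3*sqrt(5)/2)*conj(-1) + 2*(-3*sqrt(5)/2 - 3/2)*conj(1) + 5*(1)*conj(1) + 5*(1)*conj(-1)]
      = (1/20)[(11) + (-3) + (-1 + 3*sqrt(5)) + (-3 + 3*sqrt(5)) + (-3*sqrt(5) - 1) + (-3*sqrt(5) - 3) + (5) + (-5)] = 0/20 = 0
  <chi_rho, chi_4> = (1/20)[1*(11)*conj(1) + 1*(3)*conj(-1) + 2*(1/2 - 3*sqrt(5)/2)*conj(-1) + 2*(-3/2 + 3*sqrt(5)/2)*conj(1) + 2*(1/2 + 3*sqrt(5)/2)*conj(-1) + 2*(-3*sqrt(5)/2 - 3/2)*conj(1) + 5*(1)*conj(-1) + 5*(1)*conj(1)]
      = (1/20)[(11) + (-3) + (-1 + 3*sqrt(5)) + (-3 + 3*sqrt(5)) + (-3*sqrt(5) - 1) + (-3*sqrt(5) - 3) + (-5) + (5)] = 0/20 = 0
  <chi_rho, chi_5> = (1/20)[1*(11)*conj(2) + 1*(3)*conj(-2) + 2*(1/2 - 3*sqrt(5)/2)*conj(1/2 + sqrt(5)/2) + 2*(-3/2 + 3*sqrt(5)/2)*conj(-1/2 + sqrt(5)/2) + 2*(1/2 + 3*sqrt(5)/2)*conj(1/2 - sqrt(5)/2) + 2*(-3*sqrt(5)/2 - 3/2)*conj(-sqrt(5)/2 - 1/2) + 5*(1)*conj(0) + 5*(1)*conj(0)]
      = (1/20)[(22) + (-6) + (-7 - sqrt(5)) + (9 - 3*sqrt(5)) + (-7 + sqrt(5)) + (3*sqrt(5) + 9) + (0) + (0)] = 20/20 = 1
  <chi_rho, chi_6> = (1/20)[1*(11)*conj(2) + 1*(3)*conj(2) + 2*(1/2 - 3*sqrt(5)/2)*conj(-1/2 + sqrt(5)/2) + 2*(-3/2 + 3*sqrt(5)/2)*conj(-sqrt(5)/2 - 1/2) + 2*(1/2 + 3*sqrt(5)/2)*conj(-sqrt(5)/2 - 1/2) + 2*(-3*sqrt(5)/2 - 3/2)*conj(-1/2 + sqrt(5)/2) + 5*(1)*conj(0) + 5*(1)*conj(0)]
      = (1/20)[(22) + (6) + (-8 + 2*sqrt(5)) + (-6) + (-8 - 2*sqrt(5)) + (-6) + (0) + (0)] = 0/20 = 0
  <chi_rho, chi_7> = (1/20)[1*(11)*conj(2) + 1*(3)*conj(-2) + 2*(1/2 - 3*sqrt(5)/2)*conj(1/2 - sqrt(5)/2) + 2*(-3/2 + 3*sqrt(5)/2)*conj(-sqrt(5)/2 - 1/2) + 2*(1/2 + 3*sqrt(5)/2)*conj(1/2 + sqrt(5)/2) + 2*(-3*sqrt(5)/2 - 3/2)*conj(-1/2 + sqrt(5)/2) + 5*(1)*conj(0) + 5*(1)*conj(0)]
      = (1/20)[(22) + (-6) + (8 - 2*sqrt(5)) + (-6) + (2*sqrt(5) + 8) + (-6) + (0) + (0)] = 20/20 = 1
  <chi_rho, chi_8> = (1/20)[1*(11)*conj(2) + 1*(3)*conj(2) + 2*(1/2 - 3*sqrt(5)/2)*conj(-sqrt(5)/2 - 1/2) + 2*(-3/2 + 3*sqrt(5)/2)*conj(-1/2 + sqrt(5)/2) + 2*(1/2 + 3*sqrt(5)/2)*conj(-1/2 + sqrt(5)/2) + 2*(-3*sqrt(5)/2 - 3/2)*conj(-sqrt(5)/2 - 1/2) + 5*(1)*conj(0) + 5*(1)*conj(0)]
      = (1/20)[(22) + (6) + (sqrt(5) + 7) + (9 - 3*sqrt(5)) + (7 - sqrt(5)) + (3*sqrt(5) + 9) + (0) + (0)] = 60/20 = 3
Dimension check: dim(rho) = sum (mult * dim) = 1*1 + 0*1 + 0*1 + 0*1 + 1*2 + 0*2 + 1*2 + 3*2 = 11 = chi_rho(e) = 11.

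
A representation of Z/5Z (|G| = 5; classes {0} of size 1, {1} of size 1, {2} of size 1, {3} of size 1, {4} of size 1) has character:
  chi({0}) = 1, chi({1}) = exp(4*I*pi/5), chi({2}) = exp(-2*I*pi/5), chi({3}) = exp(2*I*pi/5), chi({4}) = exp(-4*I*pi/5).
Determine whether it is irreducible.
Irreducible: <chi, chi> = 1.

Derivation: <chi, chi> = (1/|G|) sum_C |C| * |chi(C)|^2 = (1/5)[1*|1|^2 + 1*|exp(4*I*pi/5)|^2 + 1*|exp(-2*I*pi/5)|^2 + 1*|exp(2*I*pi/5)|^2 + 1*|exp(-4*I*pi/5)|^2]
  = (1/5)[(1) + (1) + (1) + (1) + (1)] = 5/5 = 1.
(Exp terms are combined using exp(i*s)*conj(exp(i*t)) = exp(i*(s-t)), and sums of them are collapsed using the identity that for every m > 1 the m distinct m-th roots of unity sum to 0, e.g. 1 + exp(2*I*pi/3) + exp(-2*I*pi/3) = 0.)
A character is irreducible iff <chi, chi> = 1, so this representation is irreducible.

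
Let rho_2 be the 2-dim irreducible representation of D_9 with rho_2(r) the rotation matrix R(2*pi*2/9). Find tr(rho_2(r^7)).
chi_{rho_2}(r^7) = 2*cos(2*pi*2*7/9) = -2*cos(pi/9)

Proof sketch: rho_2(r^7) is rotation by angle 2*pi*2*7/9, whose trace is 2*cos(2*pi*2*7/9) = -2*cos(pi/9).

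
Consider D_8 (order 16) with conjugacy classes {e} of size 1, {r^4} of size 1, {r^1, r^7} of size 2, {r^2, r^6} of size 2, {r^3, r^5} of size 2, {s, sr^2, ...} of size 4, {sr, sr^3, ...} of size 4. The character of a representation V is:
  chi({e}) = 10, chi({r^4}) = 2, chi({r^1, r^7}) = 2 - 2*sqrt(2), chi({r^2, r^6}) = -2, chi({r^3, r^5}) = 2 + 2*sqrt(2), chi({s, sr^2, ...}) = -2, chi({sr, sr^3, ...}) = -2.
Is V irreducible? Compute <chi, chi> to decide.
Not irreducible (reducible): <chi, chi> = 12 > 1.

Details: <chi, chi> = (1/|G|) sum_C |C| * |chi(C)|^2 = (1/16)[1*|10|^2 + 1*|2|^2 + 2*|2 - 2*sqrt(2)|^2 + 2*|-2|^2 + 2*|2 + 2*sqrt(2)|^2 + 4*|-2|^2 + 4*|-2|^2]
  = (1/16)[(100) + (4) + (24 - 16*sqrt(2)) + (8) + (16*sqrt(2) + 24) + (16) + (16)] = 192/16 = 12.
A character is irreducible iff <chi, chi> = 1, so this representation is reducible.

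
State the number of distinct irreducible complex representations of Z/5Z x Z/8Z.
40

Reasoning: The number of irreducible complex representations of a finite group equals its number of conjugacy classes. Z/5Z x Z/8Z is abelian of order 40, so every element is its own conjugacy class: 40 classes, so Z/5Z x Z/8Z (order 40) has exactly 40 irreducible complex representations.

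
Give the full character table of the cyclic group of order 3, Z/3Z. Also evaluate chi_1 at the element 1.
Character table of Z/3Z (irreps indexed chi_0,...,chi_2 with chi_k(m) = zeta_3^(k*m), zeta_3 = exp(2*pi*i/3)):
  irrep \ class  {0} (size 1)  {1} (size 1)    {2} (size 1)  
  chi_0          1             1               1             
  chi_1          1             exp(2*I*pi/3)   exp(-2*I*pi/3)
  chi_2          1             exp(-2*I*pi/3)  exp(2*I*pi/3) 

Spot check: chi_1(1) = zeta_3^(1*1) = zeta_3^1 = exp(2*I*pi/3).

Reasoning: Z/3Z is abelian, so all 3 irreducible complex representations are 1-dimensional. They are given by chi_k(m) = zeta_3^(k*m) for k = 0,...,2. Row orthogonality: sum_m chi_k(m) conj(chi_l(m)) = 3 * [k = l].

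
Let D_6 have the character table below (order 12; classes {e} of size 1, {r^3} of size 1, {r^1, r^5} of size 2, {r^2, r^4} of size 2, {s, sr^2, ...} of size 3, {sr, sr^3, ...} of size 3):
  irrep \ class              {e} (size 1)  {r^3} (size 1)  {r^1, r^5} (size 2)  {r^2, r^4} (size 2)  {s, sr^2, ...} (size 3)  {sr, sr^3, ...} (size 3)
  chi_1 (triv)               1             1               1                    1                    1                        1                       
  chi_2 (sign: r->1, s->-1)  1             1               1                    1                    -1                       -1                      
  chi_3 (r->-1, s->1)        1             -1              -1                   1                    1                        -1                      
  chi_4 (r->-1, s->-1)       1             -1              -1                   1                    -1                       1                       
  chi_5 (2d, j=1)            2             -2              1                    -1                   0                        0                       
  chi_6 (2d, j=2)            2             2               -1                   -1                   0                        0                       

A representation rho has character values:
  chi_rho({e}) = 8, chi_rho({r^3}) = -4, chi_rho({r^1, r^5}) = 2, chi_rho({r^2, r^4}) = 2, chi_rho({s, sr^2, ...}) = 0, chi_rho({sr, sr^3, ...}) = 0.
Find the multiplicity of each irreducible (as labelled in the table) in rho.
Multiplicities: chi_1: 1, chi_2: 1, chi_3: 1, chi_4: 1, chi_5: 2, chi_6: 0.

Derivation: Use <chi_rho, chi> = (1/|G|) sum_C |C| * chi_rho(C) * conj(chi(C)) with |G| = 12 for each irreducible chi in the table:
  <chi_rho, chi_1> = (1/12)[1*(8)*conj(1) + 1*(-4)*conj(1) + 2*(2)*conj(1) + 2*(2)*conj(1) + 3*(0)*conj(1) + 3*(0)*conj(1)]
      = (1/12)[(8) + (-4) + (4) + (4) + (0) + (0)] = 12/12 = 1
  <chi_rho, chi_2> = (1/12)[1*(8)*conj(1) + 1*(-4)*conj(1) + 2*(2)*conj(1) + 2*(2)*conj(1) + 3*(0)*conj(-1) + 3*(0)*conj(-1)]
      = (1/12)[(8) + (-4) + (4) + (4) + (0) + (0)] = 12/12 = 1
  <chi_rho, chi_3> = (1/12)[1*(8)*conj(1) + 1*(-4)*conj(-1) + 2*(2)*conj(-1) + 2*(2)*conj(1) + 3*(0)*conj(1) + 3*(0)*conj(-1)]
      = (1/12)[(8) + (4) + (-4) + (4) + (0) + (0)] = 12/12 = 1
  <chi_rho, chi_4> = (1/12)[1*(8)*conj(1) + 1*(-4)*conj(-1) + 2*(2)*conj(-1) + 2*(2)*conj(1) + 3*(0)*conj(-1) + 3*(0)*conj(1)]
      = (1/12)[(8) + (4) + (-4) + (4) + (0) + (0)] = 12/12 = 1
  <chi_rho, chi_5> = (1/12)[1*(8)*conj(2) + 1*(-4)*conj(-2) + 2*(2)*conj(1) + 2*(2)*conj(-1) + 3*(0)*conj(0) + 3*(0)*conj(0)]
      = (1/12)[(16) + (8) + (4) + (-4) + (0) + (0)] = 24/12 = 2
  <chi_rho, chi_6> = (1/12)[1*(8)*conj(2) + 1*(-4)*conj(2) + 2*(2)*conj(-1) + 2*(2)*conj(-1) + 3*(0)*conj(0) + 3*(0)*conj(0)]
      = (1/12)[(16) + (-8) + (-4) + (-4) + (0) + (0)] = 0/12 = 0
Dimension check: dim(rho) = sum (mult * dim) = 1*1 + 1*1 + 1*1 + 1*1 + 2*2 + 0*2 = 8 = chi_rho(e) = 8.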